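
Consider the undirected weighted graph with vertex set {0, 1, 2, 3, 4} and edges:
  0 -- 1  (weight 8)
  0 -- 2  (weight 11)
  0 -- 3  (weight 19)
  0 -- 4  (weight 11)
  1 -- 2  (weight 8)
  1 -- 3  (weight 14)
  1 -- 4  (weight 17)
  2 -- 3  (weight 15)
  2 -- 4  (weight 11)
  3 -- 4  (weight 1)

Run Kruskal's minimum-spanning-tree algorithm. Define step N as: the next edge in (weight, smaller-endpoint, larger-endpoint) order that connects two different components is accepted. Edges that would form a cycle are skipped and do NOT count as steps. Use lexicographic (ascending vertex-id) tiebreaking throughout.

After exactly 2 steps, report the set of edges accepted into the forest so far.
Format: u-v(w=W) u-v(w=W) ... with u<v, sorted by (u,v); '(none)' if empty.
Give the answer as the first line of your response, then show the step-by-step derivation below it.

0-1(w=8) 3-4(w=1)

step 1: add edge 3-4 (w=1); MST = {3-4(w=1)}
step 2: add edge 0-1 (w=8); MST = {0-1(w=8) 3-4(w=1)}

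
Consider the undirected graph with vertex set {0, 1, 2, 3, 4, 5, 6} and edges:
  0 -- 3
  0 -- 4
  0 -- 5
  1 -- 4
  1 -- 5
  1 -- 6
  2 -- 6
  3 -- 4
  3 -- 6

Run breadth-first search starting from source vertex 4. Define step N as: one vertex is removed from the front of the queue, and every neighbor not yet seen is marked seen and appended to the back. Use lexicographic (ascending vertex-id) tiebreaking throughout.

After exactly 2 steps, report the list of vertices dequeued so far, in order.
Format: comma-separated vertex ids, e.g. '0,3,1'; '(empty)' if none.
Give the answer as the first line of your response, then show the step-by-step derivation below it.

4,0

step 1: dequeue 4; queue=[0,1,3]; order=4
step 2: dequeue 0; queue=[1,3,5]; order=4,0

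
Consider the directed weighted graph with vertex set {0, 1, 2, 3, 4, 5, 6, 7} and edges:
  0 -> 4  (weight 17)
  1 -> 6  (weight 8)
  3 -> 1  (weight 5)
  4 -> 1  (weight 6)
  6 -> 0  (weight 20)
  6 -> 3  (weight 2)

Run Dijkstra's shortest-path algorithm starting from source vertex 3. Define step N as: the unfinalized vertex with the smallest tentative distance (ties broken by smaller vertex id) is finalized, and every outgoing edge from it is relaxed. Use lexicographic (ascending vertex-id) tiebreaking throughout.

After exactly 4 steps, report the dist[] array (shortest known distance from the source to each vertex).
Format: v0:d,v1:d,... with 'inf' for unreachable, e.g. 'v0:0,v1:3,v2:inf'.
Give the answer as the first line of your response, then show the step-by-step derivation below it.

v0:33,v1:5,v2:inf,v3:0,v4:50,v5:inf,v6:13,v7:inf

step 1: dist = v0:inf,v1:5,v2:inf,v3:0,v4:inf,v5:inf,v6:inf,v7:inf
step 2: dist = v0:inf,v1:5,v2:inf,v3:0,v4:inf,v5:inf,v6:13,v7:inf
step 3: dist = v0:33,v1:5,v2:inf,v3:0,v4:inf,v5:inf,v6:13,v7:inf
step 4: dist = v0:33,v1:5,v2:inf,v3:0,v4:50,v5:inf,v6:13,v7:inf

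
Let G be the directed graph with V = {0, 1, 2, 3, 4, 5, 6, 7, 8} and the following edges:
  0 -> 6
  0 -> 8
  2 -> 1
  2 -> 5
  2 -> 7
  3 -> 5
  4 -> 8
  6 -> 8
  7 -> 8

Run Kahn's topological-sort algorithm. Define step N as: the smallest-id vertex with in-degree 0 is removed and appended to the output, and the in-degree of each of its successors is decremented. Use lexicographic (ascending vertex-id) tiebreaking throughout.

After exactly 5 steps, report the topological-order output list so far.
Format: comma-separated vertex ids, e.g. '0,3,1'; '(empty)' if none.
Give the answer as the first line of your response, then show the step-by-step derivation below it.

0,2,1,3,4

step 1: output 0; order=[0]; indeg=(0,1,0,0,0,2,0,1,3)
step 2: output 2; order=[0,2]; indeg=(0,0,0,0,0,1,0,0,3)
step 3: output 1; order=[0,2,1]; indeg=(0,0,0,0,0,1,0,0,3)
step 4: output 3; order=[0,2,1,3]; indeg=(0,0,0,0,0,0,0,0,3)
step 5: output 4; order=[0,2,1,3,4]; indeg=(0,0,0,0,0,0,0,0,2)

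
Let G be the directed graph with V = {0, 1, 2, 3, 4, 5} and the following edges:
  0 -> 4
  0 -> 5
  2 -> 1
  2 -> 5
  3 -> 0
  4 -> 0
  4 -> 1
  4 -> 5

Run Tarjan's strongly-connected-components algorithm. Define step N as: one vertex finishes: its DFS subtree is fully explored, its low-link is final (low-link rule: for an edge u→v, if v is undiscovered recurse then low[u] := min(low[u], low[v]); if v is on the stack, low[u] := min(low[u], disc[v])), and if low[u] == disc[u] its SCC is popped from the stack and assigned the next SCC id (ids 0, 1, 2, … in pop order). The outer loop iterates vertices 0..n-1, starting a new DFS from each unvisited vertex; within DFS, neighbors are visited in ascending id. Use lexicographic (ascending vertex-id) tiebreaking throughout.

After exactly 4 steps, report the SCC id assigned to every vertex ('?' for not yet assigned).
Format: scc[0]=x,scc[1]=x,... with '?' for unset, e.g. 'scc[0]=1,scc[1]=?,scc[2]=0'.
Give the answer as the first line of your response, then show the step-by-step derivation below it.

scc[0]=2,scc[1]=0,scc[2]=?,scc[3]=?,scc[4]=2,scc[5]=1

step 1: low=(low[0]=0,low[1]=2,low[2]=?,low[3]=?,low[4]=0,low[5]=?); scc=(scc[0]=?,scc[1]=0,scc[2]=?,scc[3]=?,scc[4]=?,scc[5]=?)
step 2: low=(low[0]=0,low[1]=2,low[2]=?,low[3]=?,low[4]=0,low[5]=3); scc=(scc[0]=?,scc[1]=0,scc[2]=?,scc[3]=?,scc[4]=?,scc[5]=1)
step 3: low=(low[0]=0,low[1]=2,low[2]=?,low[3]=?,low[4]=0,low[5]=3); scc=(scc[0]=?,scc[1]=0,scc[2]=?,scc[3]=?,scc[4]=?,scc[5]=1)
step 4: low=(low[0]=0,low[1]=2,low[2]=?,low[3]=?,low[4]=0,low[5]=3); scc=(scc[0]=2,scc[1]=0,scc[2]=?,scc[3]=?,scc[4]=2,scc[5]=1)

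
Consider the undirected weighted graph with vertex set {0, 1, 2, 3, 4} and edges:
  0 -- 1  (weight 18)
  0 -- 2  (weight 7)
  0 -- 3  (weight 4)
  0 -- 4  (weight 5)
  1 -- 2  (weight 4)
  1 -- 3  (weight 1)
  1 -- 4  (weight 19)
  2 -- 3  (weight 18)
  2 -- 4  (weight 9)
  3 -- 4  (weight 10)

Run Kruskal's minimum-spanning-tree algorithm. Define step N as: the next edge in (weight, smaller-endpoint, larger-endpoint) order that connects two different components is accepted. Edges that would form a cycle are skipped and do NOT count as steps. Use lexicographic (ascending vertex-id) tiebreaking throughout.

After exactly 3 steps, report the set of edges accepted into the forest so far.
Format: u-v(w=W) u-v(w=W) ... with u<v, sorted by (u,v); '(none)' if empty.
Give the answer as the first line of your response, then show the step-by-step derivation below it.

0-3(w=4) 1-2(w=4) 1-3(w=1)

step 1: add edge 1-3 (w=1); MST = {1-3(w=1)}
step 2: add edge 0-3 (w=4); MST = {0-3(w=4) 1-3(w=1)}
step 3: add edge 1-2 (w=4); MST = {0-3(w=4) 1-2(w=4) 1-3(w=1)}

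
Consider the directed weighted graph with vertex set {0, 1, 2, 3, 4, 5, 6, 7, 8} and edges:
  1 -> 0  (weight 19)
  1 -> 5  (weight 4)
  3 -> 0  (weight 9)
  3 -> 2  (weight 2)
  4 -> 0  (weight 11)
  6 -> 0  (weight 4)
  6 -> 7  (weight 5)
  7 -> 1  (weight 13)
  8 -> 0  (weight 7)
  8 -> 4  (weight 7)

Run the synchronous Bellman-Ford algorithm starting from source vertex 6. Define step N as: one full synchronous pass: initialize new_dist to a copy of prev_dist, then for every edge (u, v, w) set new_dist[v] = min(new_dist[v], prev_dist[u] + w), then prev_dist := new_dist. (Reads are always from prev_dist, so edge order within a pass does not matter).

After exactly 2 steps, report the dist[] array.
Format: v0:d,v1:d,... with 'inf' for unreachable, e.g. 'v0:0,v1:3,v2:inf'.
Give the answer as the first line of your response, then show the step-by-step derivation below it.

v0:4,v1:18,v2:inf,v3:inf,v4:inf,v5:inf,v6:0,v7:5,v8:inf

step 1: dist = v0:4,v1:inf,v2:inf,v3:inf,v4:inf,v5:inf,v6:0,v7:5,v8:inf
step 2: dist = v0:4,v1:18,v2:inf,v3:inf,v4:inf,v5:inf,v6:0,v7:5,v8:inf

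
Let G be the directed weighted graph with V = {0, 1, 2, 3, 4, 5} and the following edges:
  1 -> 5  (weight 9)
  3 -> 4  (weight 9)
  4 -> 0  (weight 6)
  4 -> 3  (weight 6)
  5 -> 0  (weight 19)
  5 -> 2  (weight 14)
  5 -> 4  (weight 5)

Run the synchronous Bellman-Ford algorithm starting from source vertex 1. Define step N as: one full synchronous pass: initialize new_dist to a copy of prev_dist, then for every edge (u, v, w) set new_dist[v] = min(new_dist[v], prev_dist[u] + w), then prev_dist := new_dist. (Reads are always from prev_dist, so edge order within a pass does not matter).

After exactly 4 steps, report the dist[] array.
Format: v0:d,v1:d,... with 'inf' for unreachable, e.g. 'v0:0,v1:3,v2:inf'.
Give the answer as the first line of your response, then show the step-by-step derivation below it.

v0:20,v1:0,v2:23,v3:20,v4:14,v5:9

step 1: dist = v0:inf,v1:0,v2:inf,v3:inf,v4:inf,v5:9
step 2: dist = v0:28,v1:0,v2:23,v3:inf,v4:14,v5:9
step 3: dist = v0:20,v1:0,v2:23,v3:20,v4:14,v5:9
step 4: dist = v0:20,v1:0,v2:23,v3:20,v4:14,v5:9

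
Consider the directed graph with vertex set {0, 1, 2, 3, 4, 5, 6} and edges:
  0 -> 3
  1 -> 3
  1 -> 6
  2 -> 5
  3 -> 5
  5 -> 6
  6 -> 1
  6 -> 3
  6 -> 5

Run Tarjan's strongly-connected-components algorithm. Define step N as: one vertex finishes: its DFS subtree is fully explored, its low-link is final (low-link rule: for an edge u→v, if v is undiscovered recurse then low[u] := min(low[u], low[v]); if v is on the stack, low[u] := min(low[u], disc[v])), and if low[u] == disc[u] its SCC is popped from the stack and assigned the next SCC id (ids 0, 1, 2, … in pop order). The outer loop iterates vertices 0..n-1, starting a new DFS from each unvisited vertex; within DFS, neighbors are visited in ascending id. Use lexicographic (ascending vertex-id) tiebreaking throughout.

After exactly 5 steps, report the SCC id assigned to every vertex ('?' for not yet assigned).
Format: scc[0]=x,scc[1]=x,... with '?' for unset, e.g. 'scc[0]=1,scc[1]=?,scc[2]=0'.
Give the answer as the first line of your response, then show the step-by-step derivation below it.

scc[0]=1,scc[1]=0,scc[2]=?,scc[3]=0,scc[4]=?,scc[5]=0,scc[6]=0

step 1: low=(low[0]=0,low[1]=1,low[2]=?,low[3]=1,low[4]=?,low[5]=2,low[6]=3); scc=(scc[0]=?,scc[1]=?,scc[2]=?,scc[3]=?,scc[4]=?,scc[5]=?,scc[6]=?)
step 2: low=(low[0]=0,low[1]=1,low[2]=?,low[3]=1,low[4]=?,low[5]=2,low[6]=1); scc=(scc[0]=?,scc[1]=?,scc[2]=?,scc[3]=?,scc[4]=?,scc[5]=?,scc[6]=?)
step 3: low=(low[0]=0,low[1]=1,low[2]=?,low[3]=1,low[4]=?,low[5]=1,low[6]=1); scc=(scc[0]=?,scc[1]=?,scc[2]=?,scc[3]=?,scc[4]=?,scc[5]=?,scc[6]=?)
step 4: low=(low[0]=0,low[1]=1,low[2]=?,low[3]=1,low[4]=?,low[5]=1,low[6]=1); scc=(scc[0]=?,scc[1]=0,scc[2]=?,scc[3]=0,scc[4]=?,scc[5]=0,scc[6]=0)
step 5: low=(low[0]=0,low[1]=1,low[2]=?,low[3]=1,low[4]=?,low[5]=1,low[6]=1); scc=(scc[0]=1,scc[1]=0,scc[2]=?,scc[3]=0,scc[4]=?,scc[5]=0,scc[6]=0)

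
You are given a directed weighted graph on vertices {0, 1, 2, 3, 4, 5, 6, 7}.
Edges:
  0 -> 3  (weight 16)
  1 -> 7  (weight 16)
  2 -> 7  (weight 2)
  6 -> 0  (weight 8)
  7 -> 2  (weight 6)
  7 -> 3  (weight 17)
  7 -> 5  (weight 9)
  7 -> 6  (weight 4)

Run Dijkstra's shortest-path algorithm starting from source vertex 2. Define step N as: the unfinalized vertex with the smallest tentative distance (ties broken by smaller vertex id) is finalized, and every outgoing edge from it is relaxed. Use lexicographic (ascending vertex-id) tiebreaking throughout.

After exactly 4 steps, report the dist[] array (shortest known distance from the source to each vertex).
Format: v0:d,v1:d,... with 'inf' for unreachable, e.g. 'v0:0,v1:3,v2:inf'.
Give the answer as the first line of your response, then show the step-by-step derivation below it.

v0:14,v1:inf,v2:0,v3:19,v4:inf,v5:11,v6:6,v7:2

step 1: dist = v0:inf,v1:inf,v2:0,v3:inf,v4:inf,v5:inf,v6:inf,v7:2
step 2: dist = v0:inf,v1:inf,v2:0,v3:19,v4:inf,v5:11,v6:6,v7:2
step 3: dist = v0:14,v1:inf,v2:0,v3:19,v4:inf,v5:11,v6:6,v7:2
step 4: dist = v0:14,v1:inf,v2:0,v3:19,v4:inf,v5:11,v6:6,v7:2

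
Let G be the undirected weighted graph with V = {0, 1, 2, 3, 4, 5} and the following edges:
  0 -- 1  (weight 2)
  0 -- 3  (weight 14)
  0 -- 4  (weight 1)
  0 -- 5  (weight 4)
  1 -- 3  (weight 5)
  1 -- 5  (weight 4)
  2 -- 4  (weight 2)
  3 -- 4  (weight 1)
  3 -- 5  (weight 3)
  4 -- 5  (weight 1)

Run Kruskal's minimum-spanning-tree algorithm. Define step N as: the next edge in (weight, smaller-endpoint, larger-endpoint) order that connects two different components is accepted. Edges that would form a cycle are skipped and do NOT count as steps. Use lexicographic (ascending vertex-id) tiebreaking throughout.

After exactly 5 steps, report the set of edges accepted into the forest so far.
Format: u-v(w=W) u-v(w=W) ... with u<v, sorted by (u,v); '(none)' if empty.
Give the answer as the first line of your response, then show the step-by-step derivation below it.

0-1(w=2) 0-4(w=1) 2-4(w=2) 3-4(w=1) 4-5(w=1)

step 1: add edge 0-4 (w=1); MST = {0-4(w=1)}
step 2: add edge 3-4 (w=1); MST = {0-4(w=1) 3-4(w=1)}
step 3: add edge 4-5 (w=1); MST = {0-4(w=1) 3-4(w=1) 4-5(w=1)}
step 4: add edge 0-1 (w=2); MST = {0-1(w=2) 0-4(w=1) 3-4(w=1) 4-5(w=1)}
step 5: add edge 2-4 (w=2); MST = {0-1(w=2) 0-4(w=1) 2-4(w=2) 3-4(w=1) 4-5(w=1)}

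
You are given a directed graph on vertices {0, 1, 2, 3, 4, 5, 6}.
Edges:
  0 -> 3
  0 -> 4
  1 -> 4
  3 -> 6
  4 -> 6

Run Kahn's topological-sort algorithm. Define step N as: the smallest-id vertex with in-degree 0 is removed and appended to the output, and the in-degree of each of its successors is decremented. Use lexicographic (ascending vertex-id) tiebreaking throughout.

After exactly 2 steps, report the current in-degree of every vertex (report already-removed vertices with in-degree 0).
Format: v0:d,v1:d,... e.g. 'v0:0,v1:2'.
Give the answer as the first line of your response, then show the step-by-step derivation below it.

v0:0,v1:0,v2:0,v3:0,v4:0,v5:0,v6:2

step 1: output 0; order=[0]; indeg=(0,0,0,0,1,0,2)
step 2: output 1; order=[0,1]; indeg=(0,0,0,0,0,0,2)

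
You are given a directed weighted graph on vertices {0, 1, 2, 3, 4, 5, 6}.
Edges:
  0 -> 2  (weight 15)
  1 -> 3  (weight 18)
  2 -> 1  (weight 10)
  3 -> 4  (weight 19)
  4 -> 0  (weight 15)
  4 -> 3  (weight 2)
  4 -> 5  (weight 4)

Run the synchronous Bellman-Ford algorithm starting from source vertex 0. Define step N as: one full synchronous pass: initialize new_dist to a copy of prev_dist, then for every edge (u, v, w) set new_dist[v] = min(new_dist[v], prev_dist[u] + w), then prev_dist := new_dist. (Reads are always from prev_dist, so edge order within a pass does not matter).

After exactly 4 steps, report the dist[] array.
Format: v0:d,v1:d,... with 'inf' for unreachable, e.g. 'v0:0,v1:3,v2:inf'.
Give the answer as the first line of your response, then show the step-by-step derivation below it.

v0:0,v1:25,v2:15,v3:43,v4:62,v5:inf,v6:inf

step 1: dist = v0:0,v1:inf,v2:15,v3:inf,v4:inf,v5:inf,v6:inf
step 2: dist = v0:0,v1:25,v2:15,v3:inf,v4:inf,v5:inf,v6:inf
step 3: dist = v0:0,v1:25,v2:15,v3:43,v4:inf,v5:inf,v6:inf
step 4: dist = v0:0,v1:25,v2:15,v3:43,v4:62,v5:inf,v6:inf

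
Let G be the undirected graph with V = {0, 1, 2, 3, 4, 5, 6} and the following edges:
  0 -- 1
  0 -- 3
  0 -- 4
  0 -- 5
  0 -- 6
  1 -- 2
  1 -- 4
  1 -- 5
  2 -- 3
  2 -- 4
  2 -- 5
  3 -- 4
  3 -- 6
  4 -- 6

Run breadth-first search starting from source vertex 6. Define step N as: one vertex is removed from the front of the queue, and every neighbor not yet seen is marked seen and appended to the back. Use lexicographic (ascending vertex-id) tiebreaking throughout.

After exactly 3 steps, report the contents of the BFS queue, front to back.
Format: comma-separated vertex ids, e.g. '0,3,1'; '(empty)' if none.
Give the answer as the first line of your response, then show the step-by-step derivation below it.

4,1,5,2

step 1: dequeue 6; queue=[0,3,4]; order=6
step 2: dequeue 0; queue=[3,4,1,5]; order=6,0
step 3: dequeue 3; queue=[4,1,5,2]; order=6,0,3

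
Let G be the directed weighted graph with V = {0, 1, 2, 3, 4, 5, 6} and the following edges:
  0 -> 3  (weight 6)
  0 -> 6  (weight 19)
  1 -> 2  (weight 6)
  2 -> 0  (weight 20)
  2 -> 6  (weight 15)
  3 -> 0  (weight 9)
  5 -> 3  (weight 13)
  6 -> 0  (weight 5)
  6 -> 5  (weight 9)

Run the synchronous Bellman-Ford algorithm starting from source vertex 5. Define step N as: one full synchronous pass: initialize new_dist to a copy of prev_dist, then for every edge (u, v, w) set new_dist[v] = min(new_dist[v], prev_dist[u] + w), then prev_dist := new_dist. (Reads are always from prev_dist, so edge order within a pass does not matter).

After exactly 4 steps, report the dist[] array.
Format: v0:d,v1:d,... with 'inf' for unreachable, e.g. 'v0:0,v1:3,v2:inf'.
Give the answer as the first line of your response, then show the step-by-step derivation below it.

v0:22,v1:inf,v2:inf,v3:13,v4:inf,v5:0,v6:41

step 1: dist = v0:inf,v1:inf,v2:inf,v3:13,v4:inf,v5:0,v6:inf
step 2: dist = v0:22,v1:inf,v2:inf,v3:13,v4:inf,v5:0,v6:inf
step 3: dist = v0:22,v1:inf,v2:inf,v3:13,v4:inf,v5:0,v6:41
step 4: dist = v0:22,v1:inf,v2:inf,v3:13,v4:inf,v5:0,v6:41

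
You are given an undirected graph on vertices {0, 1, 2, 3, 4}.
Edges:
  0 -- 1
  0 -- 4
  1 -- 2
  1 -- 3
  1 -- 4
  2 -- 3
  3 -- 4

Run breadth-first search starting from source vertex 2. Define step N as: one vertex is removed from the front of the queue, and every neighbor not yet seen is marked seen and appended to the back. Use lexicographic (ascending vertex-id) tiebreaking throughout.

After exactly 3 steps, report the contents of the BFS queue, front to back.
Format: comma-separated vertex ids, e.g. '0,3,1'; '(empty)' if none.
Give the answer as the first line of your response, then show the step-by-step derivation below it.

0,4

step 1: dequeue 2; queue=[1,3]; order=2
step 2: dequeue 1; queue=[3,0,4]; order=2,1
step 3: dequeue 3; queue=[0,4]; order=2,1,3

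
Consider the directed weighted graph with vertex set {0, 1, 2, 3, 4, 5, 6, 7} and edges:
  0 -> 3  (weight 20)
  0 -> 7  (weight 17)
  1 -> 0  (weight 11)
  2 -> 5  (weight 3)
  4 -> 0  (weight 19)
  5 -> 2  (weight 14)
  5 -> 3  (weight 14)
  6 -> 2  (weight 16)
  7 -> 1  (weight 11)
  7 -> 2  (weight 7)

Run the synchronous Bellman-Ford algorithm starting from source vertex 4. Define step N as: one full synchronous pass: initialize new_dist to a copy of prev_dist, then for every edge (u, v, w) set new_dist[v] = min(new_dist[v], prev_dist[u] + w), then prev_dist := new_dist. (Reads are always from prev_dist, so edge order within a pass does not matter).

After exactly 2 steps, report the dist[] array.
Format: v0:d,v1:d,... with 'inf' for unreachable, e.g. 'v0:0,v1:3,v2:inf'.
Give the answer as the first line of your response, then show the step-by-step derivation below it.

v0:19,v1:inf,v2:inf,v3:39,v4:0,v5:inf,v6:inf,v7:36

step 1: dist = v0:19,v1:inf,v2:inf,v3:inf,v4:0,v5:inf,v6:inf,v7:inf
step 2: dist = v0:19,v1:inf,v2:inf,v3:39,v4:0,v5:inf,v6:inf,v7:36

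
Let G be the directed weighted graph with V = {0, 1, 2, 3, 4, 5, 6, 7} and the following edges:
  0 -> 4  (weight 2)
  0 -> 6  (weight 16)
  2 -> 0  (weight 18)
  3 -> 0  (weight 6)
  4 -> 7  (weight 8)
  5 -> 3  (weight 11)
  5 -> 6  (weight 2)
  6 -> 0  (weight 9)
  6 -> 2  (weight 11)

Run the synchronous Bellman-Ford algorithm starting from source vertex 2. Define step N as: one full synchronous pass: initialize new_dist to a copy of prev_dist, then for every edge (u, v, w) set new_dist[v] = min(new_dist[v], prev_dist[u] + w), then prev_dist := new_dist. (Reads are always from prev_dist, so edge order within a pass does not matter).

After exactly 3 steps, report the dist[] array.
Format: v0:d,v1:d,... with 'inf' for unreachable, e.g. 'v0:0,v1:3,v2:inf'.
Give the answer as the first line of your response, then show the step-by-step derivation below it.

v0:18,v1:inf,v2:0,v3:inf,v4:20,v5:inf,v6:34,v7:28

step 1: dist = v0:18,v1:inf,v2:0,v3:inf,v4:inf,v5:inf,v6:inf,v7:inf
step 2: dist = v0:18,v1:inf,v2:0,v3:inf,v4:20,v5:inf,v6:34,v7:inf
step 3: dist = v0:18,v1:inf,v2:0,v3:inf,v4:20,v5:inf,v6:34,v7:28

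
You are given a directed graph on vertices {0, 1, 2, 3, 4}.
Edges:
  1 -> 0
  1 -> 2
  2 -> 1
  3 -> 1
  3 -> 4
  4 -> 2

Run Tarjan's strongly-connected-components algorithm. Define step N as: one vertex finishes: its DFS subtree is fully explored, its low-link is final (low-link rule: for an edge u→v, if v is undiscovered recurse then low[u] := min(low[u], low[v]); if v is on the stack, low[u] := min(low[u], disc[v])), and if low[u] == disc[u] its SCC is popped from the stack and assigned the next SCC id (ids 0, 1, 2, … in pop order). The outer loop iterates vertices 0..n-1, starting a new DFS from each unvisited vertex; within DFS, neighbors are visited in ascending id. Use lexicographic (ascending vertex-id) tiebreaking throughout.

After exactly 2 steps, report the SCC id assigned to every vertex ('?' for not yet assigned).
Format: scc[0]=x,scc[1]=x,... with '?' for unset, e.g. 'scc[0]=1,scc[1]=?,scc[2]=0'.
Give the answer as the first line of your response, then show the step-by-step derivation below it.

scc[0]=0,scc[1]=?,scc[2]=?,scc[3]=?,scc[4]=?

step 1: low=(low[0]=0,low[1]=?,low[2]=?,low[3]=?,low[4]=?); scc=(scc[0]=0,scc[1]=?,scc[2]=?,scc[3]=?,scc[4]=?)
step 2: low=(low[0]=0,low[1]=1,low[2]=1,low[3]=?,low[4]=?); scc=(scc[0]=0,scc[1]=?,scc[2]=?,scc[3]=?,scc[4]=?)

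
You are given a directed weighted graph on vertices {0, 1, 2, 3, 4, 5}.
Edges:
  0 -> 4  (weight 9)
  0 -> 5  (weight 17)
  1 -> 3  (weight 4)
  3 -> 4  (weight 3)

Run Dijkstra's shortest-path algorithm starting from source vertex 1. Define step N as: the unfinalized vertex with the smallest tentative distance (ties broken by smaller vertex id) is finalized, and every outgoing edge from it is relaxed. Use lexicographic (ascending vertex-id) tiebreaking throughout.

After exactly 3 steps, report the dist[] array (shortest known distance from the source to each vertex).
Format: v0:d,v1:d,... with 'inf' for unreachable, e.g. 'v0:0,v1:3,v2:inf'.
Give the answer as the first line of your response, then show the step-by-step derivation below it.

v0:inf,v1:0,v2:inf,v3:4,v4:7,v5:inf

step 1: dist = v0:inf,v1:0,v2:inf,v3:4,v4:inf,v5:inf
step 2: dist = v0:inf,v1:0,v2:inf,v3:4,v4:7,v5:inf
step 3: dist = v0:inf,v1:0,v2:inf,v3:4,v4:7,v5:inf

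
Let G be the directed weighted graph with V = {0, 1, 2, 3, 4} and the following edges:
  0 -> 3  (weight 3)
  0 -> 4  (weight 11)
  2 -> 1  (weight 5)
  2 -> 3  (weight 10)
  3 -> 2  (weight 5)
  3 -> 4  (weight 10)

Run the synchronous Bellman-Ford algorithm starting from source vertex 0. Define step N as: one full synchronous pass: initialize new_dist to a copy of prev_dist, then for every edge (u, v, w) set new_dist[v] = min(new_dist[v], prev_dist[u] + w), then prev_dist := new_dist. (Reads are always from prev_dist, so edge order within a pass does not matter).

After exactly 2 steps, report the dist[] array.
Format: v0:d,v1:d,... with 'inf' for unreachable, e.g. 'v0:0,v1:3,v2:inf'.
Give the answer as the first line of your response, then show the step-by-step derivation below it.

v0:0,v1:inf,v2:8,v3:3,v4:11

step 1: dist = v0:0,v1:inf,v2:inf,v3:3,v4:11
step 2: dist = v0:0,v1:inf,v2:8,v3:3,v4:11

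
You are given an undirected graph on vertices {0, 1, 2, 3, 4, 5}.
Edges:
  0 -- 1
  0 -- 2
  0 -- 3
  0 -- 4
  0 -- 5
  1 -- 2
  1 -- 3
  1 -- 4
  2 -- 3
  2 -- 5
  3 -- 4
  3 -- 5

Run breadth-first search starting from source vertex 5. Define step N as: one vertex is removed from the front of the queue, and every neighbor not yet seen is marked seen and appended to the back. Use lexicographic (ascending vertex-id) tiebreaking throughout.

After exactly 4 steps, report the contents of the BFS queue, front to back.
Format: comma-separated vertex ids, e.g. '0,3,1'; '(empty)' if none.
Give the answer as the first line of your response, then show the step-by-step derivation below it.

1,4

step 1: dequeue 5; queue=[0,2,3]; order=5
step 2: dequeue 0; queue=[2,3,1,4]; order=5,0
step 3: dequeue 2; queue=[3,1,4]; order=5,0,2
step 4: dequeue 3; queue=[1,4]; order=5,0,2,3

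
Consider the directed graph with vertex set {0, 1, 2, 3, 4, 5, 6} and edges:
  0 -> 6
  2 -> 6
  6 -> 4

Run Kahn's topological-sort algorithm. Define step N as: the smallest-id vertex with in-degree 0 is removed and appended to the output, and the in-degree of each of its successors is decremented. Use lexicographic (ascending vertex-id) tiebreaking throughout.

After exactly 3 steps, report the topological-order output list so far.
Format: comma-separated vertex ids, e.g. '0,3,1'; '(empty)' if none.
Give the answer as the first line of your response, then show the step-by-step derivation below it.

0,1,2

step 1: output 0; order=[0]; indeg=(0,0,0,0,1,0,1)
step 2: output 1; order=[0,1]; indeg=(0,0,0,0,1,0,1)
step 3: output 2; order=[0,1,2]; indeg=(0,0,0,0,1,0,0)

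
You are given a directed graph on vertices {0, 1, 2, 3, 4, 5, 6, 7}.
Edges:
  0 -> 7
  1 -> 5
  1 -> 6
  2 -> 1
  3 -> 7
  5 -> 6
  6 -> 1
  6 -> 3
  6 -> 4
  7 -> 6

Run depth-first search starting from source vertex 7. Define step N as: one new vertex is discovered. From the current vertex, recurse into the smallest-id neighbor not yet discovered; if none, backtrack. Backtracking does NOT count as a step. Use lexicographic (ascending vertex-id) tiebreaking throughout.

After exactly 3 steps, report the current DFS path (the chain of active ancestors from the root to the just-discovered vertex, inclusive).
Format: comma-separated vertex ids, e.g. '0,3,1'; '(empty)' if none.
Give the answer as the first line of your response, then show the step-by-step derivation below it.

7,6,1

step 1: discover 7; path=7; order=7
step 2: discover 6; path=7>6; order=7,6
step 3: discover 1; path=7>6>1; order=7,6,1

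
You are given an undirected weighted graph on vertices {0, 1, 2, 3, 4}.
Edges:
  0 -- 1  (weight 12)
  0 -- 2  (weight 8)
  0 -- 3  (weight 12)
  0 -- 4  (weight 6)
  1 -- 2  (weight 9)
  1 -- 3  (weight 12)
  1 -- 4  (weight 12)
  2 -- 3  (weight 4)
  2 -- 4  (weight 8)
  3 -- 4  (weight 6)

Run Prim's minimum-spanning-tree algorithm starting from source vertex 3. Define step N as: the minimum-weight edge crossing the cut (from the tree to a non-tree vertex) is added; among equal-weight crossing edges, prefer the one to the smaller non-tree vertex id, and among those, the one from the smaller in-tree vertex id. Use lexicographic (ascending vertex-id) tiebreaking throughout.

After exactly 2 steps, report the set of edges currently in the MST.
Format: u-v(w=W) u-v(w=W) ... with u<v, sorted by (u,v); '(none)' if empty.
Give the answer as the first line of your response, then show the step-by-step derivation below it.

2-3(w=4) 3-4(w=6)

step 1: add edge 2-3 (w=4); MST = {2-3(w=4)}
step 2: add edge 3-4 (w=6); MST = {2-3(w=4) 3-4(w=6)}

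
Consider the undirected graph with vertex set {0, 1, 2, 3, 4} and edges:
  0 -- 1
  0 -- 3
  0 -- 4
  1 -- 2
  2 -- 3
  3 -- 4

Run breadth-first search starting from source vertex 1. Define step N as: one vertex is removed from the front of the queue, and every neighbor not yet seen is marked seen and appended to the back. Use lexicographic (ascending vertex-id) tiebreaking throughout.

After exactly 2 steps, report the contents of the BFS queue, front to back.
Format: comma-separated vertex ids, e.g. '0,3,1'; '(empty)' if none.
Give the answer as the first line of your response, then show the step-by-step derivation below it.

2,3,4

step 1: dequeue 1; queue=[0,2]; order=1
step 2: dequeue 0; queue=[2,3,4]; order=1,0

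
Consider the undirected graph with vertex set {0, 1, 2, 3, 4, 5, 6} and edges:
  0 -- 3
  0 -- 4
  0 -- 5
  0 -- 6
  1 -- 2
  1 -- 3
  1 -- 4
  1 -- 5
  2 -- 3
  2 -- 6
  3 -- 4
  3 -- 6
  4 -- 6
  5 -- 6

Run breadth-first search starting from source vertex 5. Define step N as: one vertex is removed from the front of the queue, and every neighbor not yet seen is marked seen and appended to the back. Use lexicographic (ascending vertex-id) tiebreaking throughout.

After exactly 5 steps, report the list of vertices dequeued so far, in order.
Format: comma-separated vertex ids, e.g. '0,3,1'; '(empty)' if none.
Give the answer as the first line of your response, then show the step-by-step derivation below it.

5,0,1,6,3

step 1: dequeue 5; queue=[0,1,6]; order=5
step 2: dequeue 0; queue=[1,6,3,4]; order=5,0
step 3: dequeue 1; queue=[6,3,4,2]; order=5,0,1
step 4: dequeue 6; queue=[3,4,2]; order=5,0,1,6
step 5: dequeue 3; queue=[4,2]; order=5,0,1,6,3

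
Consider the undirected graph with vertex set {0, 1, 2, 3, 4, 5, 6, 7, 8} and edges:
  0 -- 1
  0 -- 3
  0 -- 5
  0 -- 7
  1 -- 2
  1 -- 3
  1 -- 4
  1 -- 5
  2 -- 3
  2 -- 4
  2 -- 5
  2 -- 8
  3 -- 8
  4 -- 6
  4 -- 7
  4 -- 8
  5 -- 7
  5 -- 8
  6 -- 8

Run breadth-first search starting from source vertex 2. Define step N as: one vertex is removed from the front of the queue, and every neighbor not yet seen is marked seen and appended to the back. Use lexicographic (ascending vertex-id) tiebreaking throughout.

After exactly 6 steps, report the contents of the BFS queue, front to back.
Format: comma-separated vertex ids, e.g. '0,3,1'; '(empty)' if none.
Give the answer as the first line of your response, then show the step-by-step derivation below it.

0,6,7

step 1: dequeue 2; queue=[1,3,4,5,8]; order=2
step 2: dequeue 1; queue=[3,4,5,8,0]; order=2,1
step 3: dequeue 3; queue=[4,5,8,0]; order=2,1,3
step 4: dequeue 4; queue=[5,8,0,6,7]; order=2,1,3,4
step 5: dequeue 5; queue=[8,0,6,7]; order=2,1,3,4,5
step 6: dequeue 8; queue=[0,6,7]; order=2,1,3,4,5,8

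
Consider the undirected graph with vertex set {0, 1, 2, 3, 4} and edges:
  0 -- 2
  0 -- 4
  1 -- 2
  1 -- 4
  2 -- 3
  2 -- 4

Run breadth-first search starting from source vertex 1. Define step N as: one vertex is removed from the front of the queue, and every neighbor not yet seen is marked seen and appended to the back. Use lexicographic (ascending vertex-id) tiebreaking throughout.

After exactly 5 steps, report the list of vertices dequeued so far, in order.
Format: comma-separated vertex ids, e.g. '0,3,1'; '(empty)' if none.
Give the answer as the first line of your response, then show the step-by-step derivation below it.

1,2,4,0,3

step 1: dequeue 1; queue=[2,4]; order=1
step 2: dequeue 2; queue=[4,0,3]; order=1,2
step 3: dequeue 4; queue=[0,3]; order=1,2,4
step 4: dequeue 0; queue=[3]; order=1,2,4,0
step 5: dequeue 3; queue=[(empty)]; order=1,2,4,0,3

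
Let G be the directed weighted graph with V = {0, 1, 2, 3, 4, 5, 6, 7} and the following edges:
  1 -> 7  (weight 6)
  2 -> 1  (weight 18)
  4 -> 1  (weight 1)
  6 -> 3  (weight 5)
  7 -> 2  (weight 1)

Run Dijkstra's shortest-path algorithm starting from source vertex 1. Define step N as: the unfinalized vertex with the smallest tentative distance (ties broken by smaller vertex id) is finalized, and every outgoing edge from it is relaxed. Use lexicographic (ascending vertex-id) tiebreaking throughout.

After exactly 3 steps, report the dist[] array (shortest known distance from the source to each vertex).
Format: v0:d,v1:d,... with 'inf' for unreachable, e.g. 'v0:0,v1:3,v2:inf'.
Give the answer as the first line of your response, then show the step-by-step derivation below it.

v0:inf,v1:0,v2:7,v3:inf,v4:inf,v5:inf,v6:inf,v7:6

step 1: dist = v0:inf,v1:0,v2:inf,v3:inf,v4:inf,v5:inf,v6:inf,v7:6
step 2: dist = v0:inf,v1:0,v2:7,v3:inf,v4:inf,v5:inf,v6:inf,v7:6
step 3: dist = v0:inf,v1:0,v2:7,v3:inf,v4:inf,v5:inf,v6:inf,v7:6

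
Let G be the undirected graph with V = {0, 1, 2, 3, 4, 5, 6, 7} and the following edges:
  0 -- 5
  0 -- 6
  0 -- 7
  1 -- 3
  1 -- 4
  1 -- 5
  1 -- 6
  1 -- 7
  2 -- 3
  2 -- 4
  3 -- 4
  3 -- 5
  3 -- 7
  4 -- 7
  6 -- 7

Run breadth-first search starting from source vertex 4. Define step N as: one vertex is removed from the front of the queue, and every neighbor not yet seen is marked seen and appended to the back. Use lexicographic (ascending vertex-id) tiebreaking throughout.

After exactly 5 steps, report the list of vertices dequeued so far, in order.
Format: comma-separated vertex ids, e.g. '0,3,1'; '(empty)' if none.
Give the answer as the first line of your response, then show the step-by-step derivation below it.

4,1,2,3,7

step 1: dequeue 4; queue=[1,2,3,7]; order=4
step 2: dequeue 1; queue=[2,3,7,5,6]; order=4,1
step 3: dequeue 2; queue=[3,7,5,6]; order=4,1,2
step 4: dequeue 3; queue=[7,5,6]; order=4,1,2,3
step 5: dequeue 7; queue=[5,6,0]; order=4,1,2,3,7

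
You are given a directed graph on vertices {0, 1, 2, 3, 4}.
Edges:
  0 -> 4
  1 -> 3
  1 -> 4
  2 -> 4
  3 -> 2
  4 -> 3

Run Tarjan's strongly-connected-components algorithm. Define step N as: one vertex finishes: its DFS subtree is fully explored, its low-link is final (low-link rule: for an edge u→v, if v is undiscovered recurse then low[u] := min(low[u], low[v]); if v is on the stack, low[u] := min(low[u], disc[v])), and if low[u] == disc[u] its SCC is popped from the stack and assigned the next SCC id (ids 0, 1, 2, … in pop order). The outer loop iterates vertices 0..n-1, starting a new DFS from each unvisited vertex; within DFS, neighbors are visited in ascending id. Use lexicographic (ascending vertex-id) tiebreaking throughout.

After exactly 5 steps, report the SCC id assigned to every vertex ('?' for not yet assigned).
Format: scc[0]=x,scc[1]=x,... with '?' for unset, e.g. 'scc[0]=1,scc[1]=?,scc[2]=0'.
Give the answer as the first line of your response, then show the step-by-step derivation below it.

scc[0]=1,scc[1]=2,scc[2]=0,scc[3]=0,scc[4]=0

step 1: low=(low[0]=0,low[1]=?,low[2]=1,low[3]=2,low[4]=1); scc=(scc[0]=?,scc[1]=?,scc[2]=?,scc[3]=?,scc[4]=?)
step 2: low=(low[0]=0,low[1]=?,low[2]=1,low[3]=1,low[4]=1); scc=(scc[0]=?,scc[1]=?,scc[2]=?,scc[3]=?,scc[4]=?)
step 3: low=(low[0]=0,low[1]=?,low[2]=1,low[3]=1,low[4]=1); scc=(scc[0]=?,scc[1]=?,scc[2]=0,scc[3]=0,scc[4]=0)
step 4: low=(low[0]=0,low[1]=?,low[2]=1,low[3]=1,low[4]=1); scc=(scc[0]=1,scc[1]=?,scc[2]=0,scc[3]=0,scc[4]=0)
step 5: low=(low[0]=0,low[1]=4,low[2]=1,low[3]=1,low[4]=1); scc=(scc[0]=1,scc[1]=2,scc[2]=0,scc[3]=0,scc[4]=0)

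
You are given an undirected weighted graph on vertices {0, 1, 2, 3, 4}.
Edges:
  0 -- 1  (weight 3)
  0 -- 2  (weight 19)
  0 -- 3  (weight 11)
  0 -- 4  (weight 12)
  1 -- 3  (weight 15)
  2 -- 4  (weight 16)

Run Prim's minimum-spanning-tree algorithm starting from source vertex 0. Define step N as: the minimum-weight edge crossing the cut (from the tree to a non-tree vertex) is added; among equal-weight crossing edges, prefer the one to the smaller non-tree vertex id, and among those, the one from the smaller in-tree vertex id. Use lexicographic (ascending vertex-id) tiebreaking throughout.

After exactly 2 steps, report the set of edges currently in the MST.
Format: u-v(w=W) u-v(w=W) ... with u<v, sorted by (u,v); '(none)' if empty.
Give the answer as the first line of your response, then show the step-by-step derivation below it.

0-1(w=3) 0-3(w=11)

step 1: add edge 0-1 (w=3); MST = {0-1(w=3)}
step 2: add edge 0-3 (w=11); MST = {0-1(w=3) 0-3(w=11)}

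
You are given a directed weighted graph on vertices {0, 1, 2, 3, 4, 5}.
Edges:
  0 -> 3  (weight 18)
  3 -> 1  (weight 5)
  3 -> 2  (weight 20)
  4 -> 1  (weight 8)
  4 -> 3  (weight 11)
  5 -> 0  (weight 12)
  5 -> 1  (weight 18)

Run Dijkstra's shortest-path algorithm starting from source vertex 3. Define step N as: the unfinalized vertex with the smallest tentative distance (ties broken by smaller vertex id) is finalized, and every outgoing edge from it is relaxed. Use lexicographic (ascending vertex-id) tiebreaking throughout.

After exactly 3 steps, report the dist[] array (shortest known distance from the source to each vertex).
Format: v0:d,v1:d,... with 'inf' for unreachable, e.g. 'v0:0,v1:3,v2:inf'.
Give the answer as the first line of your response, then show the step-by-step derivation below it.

v0:inf,v1:5,v2:20,v3:0,v4:inf,v5:inf

step 1: dist = v0:inf,v1:5,v2:20,v3:0,v4:inf,v5:inf
step 2: dist = v0:inf,v1:5,v2:20,v3:0,v4:inf,v5:inf
step 3: dist = v0:inf,v1:5,v2:20,v3:0,v4:inf,v5:inf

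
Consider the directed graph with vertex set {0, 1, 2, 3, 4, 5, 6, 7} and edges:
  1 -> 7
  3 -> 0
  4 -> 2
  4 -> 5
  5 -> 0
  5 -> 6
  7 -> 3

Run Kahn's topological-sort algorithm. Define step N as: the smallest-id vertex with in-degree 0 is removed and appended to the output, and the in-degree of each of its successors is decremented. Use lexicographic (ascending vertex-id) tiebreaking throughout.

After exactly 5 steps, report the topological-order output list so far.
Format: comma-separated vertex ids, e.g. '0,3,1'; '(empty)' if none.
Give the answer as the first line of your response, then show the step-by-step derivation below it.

1,4,2,5,6

step 1: output 1; order=[1]; indeg=(2,0,1,1,0,1,1,0)
step 2: output 4; order=[1,4]; indeg=(2,0,0,1,0,0,1,0)
step 3: output 2; order=[1,4,2]; indeg=(2,0,0,1,0,0,1,0)
step 4: output 5; order=[1,4,2,5]; indeg=(1,0,0,1,0,0,0,0)
step 5: output 6; order=[1,4,2,5,6]; indeg=(1,0,0,1,0,0,0,0)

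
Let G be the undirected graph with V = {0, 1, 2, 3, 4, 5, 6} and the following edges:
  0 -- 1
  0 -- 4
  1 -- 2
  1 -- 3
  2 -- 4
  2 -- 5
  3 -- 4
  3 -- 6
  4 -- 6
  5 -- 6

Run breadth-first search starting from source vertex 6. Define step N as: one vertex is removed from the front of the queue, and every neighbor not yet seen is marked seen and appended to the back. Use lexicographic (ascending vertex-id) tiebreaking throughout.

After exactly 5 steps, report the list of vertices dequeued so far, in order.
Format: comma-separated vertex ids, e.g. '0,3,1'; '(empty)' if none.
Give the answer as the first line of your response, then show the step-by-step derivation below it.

6,3,4,5,1

step 1: dequeue 6; queue=[3,4,5]; order=6
step 2: dequeue 3; queue=[4,5,1]; order=6,3
step 3: dequeue 4; queue=[5,1,0,2]; order=6,3,4
step 4: dequeue 5; queue=[1,0,2]; order=6,3,4,5
step 5: dequeue 1; queue=[0,2]; order=6,3,4,5,1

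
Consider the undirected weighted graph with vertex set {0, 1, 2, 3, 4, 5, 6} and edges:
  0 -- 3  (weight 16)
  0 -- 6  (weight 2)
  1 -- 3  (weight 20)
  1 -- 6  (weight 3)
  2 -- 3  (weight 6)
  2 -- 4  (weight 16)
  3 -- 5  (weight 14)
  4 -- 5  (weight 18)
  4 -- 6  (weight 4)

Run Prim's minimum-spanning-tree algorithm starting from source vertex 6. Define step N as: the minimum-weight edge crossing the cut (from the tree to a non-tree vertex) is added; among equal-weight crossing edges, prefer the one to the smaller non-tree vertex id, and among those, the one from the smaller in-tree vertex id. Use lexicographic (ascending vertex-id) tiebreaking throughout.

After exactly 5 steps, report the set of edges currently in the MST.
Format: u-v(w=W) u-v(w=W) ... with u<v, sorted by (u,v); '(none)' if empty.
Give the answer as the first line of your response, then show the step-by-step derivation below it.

0-6(w=2) 1-6(w=3) 2-3(w=6) 2-4(w=16) 4-6(w=4)

step 1: add edge 0-6 (w=2); MST = {0-6(w=2)}
step 2: add edge 1-6 (w=3); MST = {0-6(w=2) 1-6(w=3)}
step 3: add edge 4-6 (w=4); MST = {0-6(w=2) 1-6(w=3) 4-6(w=4)}
step 4: add edge 2-4 (w=16); MST = {0-6(w=2) 1-6(w=3) 2-4(w=16) 4-6(w=4)}
step 5: add edge 2-3 (w=6); MST = {0-6(w=2) 1-6(w=3) 2-3(w=6) 2-4(w=16) 4-6(w=4)}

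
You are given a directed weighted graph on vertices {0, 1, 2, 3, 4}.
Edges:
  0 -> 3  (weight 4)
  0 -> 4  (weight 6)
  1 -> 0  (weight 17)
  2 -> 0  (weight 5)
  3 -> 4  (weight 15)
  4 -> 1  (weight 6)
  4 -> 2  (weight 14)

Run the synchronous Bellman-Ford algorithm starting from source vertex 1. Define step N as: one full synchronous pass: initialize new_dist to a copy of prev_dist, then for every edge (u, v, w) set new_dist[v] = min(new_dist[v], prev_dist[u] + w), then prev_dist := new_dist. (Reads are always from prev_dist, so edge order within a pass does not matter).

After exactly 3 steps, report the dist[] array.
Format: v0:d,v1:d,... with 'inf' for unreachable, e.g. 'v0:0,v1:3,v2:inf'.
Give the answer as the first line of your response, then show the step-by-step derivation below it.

v0:17,v1:0,v2:37,v3:21,v4:23

step 1: dist = v0:17,v1:0,v2:inf,v3:inf,v4:inf
step 2: dist = v0:17,v1:0,v2:inf,v3:21,v4:23
step 3: dist = v0:17,v1:0,v2:37,v3:21,v4:23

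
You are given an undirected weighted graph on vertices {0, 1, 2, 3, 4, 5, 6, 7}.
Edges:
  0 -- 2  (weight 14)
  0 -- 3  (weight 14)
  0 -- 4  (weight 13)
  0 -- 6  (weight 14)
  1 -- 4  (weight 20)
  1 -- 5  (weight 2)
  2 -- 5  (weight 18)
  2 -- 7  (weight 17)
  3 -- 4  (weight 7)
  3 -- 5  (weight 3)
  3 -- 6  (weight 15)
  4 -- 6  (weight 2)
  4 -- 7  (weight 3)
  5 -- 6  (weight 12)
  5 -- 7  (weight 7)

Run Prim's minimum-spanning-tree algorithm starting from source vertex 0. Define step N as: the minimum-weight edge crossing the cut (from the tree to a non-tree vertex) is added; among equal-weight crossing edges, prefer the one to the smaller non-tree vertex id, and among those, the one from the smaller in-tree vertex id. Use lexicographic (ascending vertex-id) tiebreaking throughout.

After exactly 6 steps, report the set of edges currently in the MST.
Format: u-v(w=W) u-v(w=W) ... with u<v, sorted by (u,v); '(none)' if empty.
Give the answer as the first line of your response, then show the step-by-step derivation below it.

0-4(w=13) 1-5(w=2) 3-4(w=7) 3-5(w=3) 4-6(w=2) 4-7(w=3)

step 1: add edge 0-4 (w=13); MST = {0-4(w=13)}
step 2: add edge 4-6 (w=2); MST = {0-4(w=13) 4-6(w=2)}
step 3: add edge 4-7 (w=3); MST = {0-4(w=13) 4-6(w=2) 4-7(w=3)}
step 4: add edge 3-4 (w=7); MST = {0-4(w=13) 3-4(w=7) 4-6(w=2) 4-7(w=3)}
step 5: add edge 3-5 (w=3); MST = {0-4(w=13) 3-4(w=7) 3-5(w=3) 4-6(w=2) 4-7(w=3)}
step 6: add edge 1-5 (w=2); MST = {0-4(w=13) 1-5(w=2) 3-4(w=7) 3-5(w=3) 4-6(w=2) 4-7(w=3)}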